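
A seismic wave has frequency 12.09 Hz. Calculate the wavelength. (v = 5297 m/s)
λ = v/f = 438.1 m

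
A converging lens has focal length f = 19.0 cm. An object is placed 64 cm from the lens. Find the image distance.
1/di = 1/f − 1/do → di = 27.02 cm (real image)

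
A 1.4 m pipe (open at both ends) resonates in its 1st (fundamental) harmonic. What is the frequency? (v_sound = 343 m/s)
fₙ = nv/(2L) = 122.5 Hz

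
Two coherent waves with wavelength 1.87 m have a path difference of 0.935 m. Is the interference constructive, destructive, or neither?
destructive — path difference = 0.5λ, an odd multiple of λ/2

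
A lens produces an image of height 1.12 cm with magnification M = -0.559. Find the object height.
ho = |hi|/|M| = 2.004 cm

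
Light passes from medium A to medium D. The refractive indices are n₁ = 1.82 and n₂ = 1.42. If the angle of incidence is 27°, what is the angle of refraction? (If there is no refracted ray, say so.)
sin θ₂ = (n₁/n₂)·sin θ₁ = 0.5819 → θ₂ = 35.58°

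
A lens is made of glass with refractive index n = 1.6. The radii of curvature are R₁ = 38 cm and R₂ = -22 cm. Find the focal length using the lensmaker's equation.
1/f = (n − 1)(1/R₁ − 1/R₂) → f = 23.22 cm (converging lens)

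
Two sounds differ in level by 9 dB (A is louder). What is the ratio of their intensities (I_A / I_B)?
I_A/I_B = 10^(Δβ/10) = 7.943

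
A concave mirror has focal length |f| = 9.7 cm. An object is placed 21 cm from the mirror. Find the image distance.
f = +9.7 cm (concave); 1/di = 1/f − 1/do → di = 18.03 cm (real image, in front of mirror)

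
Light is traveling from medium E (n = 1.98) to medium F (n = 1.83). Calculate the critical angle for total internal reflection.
θc = arcsin(n₂/n₁) = 67.55°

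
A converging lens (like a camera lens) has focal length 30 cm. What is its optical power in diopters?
P = 1/f = 3.333 D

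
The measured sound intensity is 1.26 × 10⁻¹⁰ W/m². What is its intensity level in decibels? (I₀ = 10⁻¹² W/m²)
β = 10·log₁₀(I/I₀) = 21 dB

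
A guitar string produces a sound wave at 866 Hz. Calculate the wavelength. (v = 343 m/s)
λ = v/f = 0.3961 m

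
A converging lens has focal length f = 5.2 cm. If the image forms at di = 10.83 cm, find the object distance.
1/do = 1/f − 1/di → do = 10 cm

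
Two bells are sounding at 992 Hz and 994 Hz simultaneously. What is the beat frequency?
2 Hz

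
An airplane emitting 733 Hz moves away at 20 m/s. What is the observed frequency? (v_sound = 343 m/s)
f_obs = f·v/(v + v_s) = 692.6 Hz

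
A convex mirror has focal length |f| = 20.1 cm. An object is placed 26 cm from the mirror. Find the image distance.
f = −20.1 cm (convex); 1/di = 1/f − 1/do → di = -11.34 cm (virtual image, behind mirror)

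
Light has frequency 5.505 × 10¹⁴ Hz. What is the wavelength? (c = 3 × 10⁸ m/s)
λ = c/f = 545 nm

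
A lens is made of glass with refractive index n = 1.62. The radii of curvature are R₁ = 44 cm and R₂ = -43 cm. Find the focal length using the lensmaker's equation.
1/f = (n − 1)(1/R₁ − 1/R₂) → f = 35.08 cm (converging lens)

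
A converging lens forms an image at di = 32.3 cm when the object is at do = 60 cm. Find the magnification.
M = −di/do = -0.5383 (inverted image)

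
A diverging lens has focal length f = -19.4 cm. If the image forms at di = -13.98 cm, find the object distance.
1/do = 1/f − 1/di → do = 50.04 cm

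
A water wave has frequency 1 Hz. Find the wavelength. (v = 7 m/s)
λ = v/f = 7 m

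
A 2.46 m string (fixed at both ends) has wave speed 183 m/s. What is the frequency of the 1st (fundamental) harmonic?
fₙ = nv/(2L) = 37.2 Hz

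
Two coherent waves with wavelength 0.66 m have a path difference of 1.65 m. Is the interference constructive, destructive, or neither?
destructive — path difference = 2.5λ, an odd multiple of λ/2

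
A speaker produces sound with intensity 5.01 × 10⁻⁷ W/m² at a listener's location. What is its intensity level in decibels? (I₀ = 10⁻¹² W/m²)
β = 10·log₁₀(I/I₀) = 57 dB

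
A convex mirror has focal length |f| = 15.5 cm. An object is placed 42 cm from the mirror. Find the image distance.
f = −15.5 cm (convex); 1/di = 1/f − 1/do → di = -11.32 cm (virtual image, behind mirror)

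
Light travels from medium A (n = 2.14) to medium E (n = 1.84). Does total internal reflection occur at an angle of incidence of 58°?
θc = arcsin(n₂/n₁) = 59.3°; 58° < θc, so no — the ray refracts.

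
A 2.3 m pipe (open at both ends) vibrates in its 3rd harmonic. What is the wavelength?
λₙ = 2L/n = 1.533 m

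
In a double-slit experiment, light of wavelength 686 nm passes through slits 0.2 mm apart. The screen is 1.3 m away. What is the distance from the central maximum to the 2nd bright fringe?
y = mλL/d = 8.918 mm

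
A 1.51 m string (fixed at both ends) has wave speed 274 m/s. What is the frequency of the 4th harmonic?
fₙ = nv/(2L) = 362.9 Hz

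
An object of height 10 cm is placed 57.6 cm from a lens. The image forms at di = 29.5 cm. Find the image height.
hi = (-di/do) × ho = -5.122 cm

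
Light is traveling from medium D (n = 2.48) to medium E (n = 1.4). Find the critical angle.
θc = arcsin(n₂/n₁) = 34.37°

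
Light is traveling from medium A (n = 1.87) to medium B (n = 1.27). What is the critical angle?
θc = arcsin(n₂/n₁) = 42.78°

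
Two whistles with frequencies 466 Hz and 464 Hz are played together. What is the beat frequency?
2 Hz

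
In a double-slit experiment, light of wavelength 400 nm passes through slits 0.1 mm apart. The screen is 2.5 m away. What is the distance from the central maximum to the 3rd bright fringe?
y = mλL/d = 30 mm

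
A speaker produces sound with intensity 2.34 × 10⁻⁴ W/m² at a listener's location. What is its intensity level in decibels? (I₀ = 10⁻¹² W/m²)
β = 10·log₁₀(I/I₀) = 83.69 dB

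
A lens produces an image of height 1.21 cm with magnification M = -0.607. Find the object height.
ho = |hi|/|M| = 1.993 cm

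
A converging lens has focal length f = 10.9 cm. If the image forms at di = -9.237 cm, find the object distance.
1/do = 1/f − 1/di → do = 5 cm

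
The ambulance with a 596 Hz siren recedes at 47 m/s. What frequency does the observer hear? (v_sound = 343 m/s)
f_obs = f·v/(v + v_s) = 524.2 Hz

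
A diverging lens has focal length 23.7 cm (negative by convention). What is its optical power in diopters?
P = 1/f = -4.219 D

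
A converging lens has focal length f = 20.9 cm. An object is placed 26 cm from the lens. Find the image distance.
1/di = 1/f − 1/do → di = 106.5 cm (real image)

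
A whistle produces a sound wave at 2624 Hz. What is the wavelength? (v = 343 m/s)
λ = v/f = 0.1307 m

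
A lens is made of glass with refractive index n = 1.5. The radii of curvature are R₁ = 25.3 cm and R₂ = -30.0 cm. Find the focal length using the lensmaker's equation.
1/f = (n − 1)(1/R₁ − 1/R₂) → f = 27.45 cm (converging lens)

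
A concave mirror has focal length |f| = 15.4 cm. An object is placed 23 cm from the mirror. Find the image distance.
f = +15.4 cm (concave); 1/di = 1/f − 1/do → di = 46.61 cm (real image, in front of mirror)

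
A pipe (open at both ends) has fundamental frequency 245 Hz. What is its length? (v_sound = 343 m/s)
L = v/(2f₁) = 0.7 m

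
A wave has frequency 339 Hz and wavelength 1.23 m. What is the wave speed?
v = fλ = 417 m/s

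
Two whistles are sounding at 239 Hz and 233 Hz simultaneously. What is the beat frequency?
6 Hz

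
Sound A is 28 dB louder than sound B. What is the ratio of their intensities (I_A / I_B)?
I_A/I_B = 10^(Δβ/10) = 631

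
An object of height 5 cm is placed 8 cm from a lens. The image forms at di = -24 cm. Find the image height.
hi = (-di/do) × ho = 15 cm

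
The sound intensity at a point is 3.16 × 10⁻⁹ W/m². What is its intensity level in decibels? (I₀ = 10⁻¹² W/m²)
β = 10·log₁₀(I/I₀) = 35 dB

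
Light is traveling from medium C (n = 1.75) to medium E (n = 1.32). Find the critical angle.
θc = arcsin(n₂/n₁) = 48.96°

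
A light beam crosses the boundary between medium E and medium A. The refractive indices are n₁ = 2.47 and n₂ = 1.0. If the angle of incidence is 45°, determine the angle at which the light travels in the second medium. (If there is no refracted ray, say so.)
sin θ₂ = (n₁/n₂)·sin θ₁ = 1.747 > 1, so there is no refracted ray — the light undergoes total internal reflection.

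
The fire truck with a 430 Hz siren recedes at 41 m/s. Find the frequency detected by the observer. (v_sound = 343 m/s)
f_obs = f·v/(v + v_s) = 384.1 Hz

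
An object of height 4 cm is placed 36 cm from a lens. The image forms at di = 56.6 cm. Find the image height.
hi = (-di/do) × ho = -6.289 cm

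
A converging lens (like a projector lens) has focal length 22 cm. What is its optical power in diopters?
P = 1/f = 4.545 D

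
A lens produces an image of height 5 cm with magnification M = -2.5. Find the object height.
ho = |hi|/|M| = 2 cm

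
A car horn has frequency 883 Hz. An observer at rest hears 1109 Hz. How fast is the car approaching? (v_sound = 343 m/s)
v_s = v·(1 − f/f_obs) = 69.9 m/s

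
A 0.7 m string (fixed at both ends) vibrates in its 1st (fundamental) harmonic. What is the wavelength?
λₙ = 2L/n = 1.4 m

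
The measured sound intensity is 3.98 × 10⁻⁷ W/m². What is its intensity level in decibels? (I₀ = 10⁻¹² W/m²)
β = 10·log₁₀(I/I₀) = 56 dB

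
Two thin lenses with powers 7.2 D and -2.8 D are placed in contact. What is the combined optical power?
P_total = P₁ + P₂ = 4.4 D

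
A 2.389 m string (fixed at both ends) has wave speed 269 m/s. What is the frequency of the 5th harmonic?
fₙ = nv/(2L) = 281.5 Hz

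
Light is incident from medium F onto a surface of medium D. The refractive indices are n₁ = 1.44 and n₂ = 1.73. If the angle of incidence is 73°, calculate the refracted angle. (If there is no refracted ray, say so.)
sin θ₂ = (n₁/n₂)·sin θ₁ = 0.796 → θ₂ = 52.75°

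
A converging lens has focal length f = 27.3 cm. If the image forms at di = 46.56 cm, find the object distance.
1/do = 1/f − 1/di → do = 66 cm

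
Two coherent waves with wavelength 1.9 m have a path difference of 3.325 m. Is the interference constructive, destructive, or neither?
neither (partial) — path difference = 1.75λ, neither a whole number of wavelengths nor an odd multiple of λ/2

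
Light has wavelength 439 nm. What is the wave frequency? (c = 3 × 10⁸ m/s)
f = c/λ = 6.834 × 10¹⁴ Hz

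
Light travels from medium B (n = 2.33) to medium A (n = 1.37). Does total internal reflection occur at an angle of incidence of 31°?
θc = arcsin(n₂/n₁) = 36.01°; 31° < θc, so no — the ray refracts.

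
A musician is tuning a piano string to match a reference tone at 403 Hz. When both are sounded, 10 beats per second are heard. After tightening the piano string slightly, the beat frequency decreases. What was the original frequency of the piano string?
393 Hz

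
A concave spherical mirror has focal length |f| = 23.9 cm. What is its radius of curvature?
R = 2|f| = 47.8 cm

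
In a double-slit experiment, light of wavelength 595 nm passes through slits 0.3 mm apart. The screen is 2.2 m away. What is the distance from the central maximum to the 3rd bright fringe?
y = mλL/d = 13.09 mm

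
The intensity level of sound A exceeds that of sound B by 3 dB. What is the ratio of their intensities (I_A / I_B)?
I_A/I_B = 10^(Δβ/10) = 1.995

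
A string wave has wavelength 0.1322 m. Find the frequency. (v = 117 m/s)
f = v/λ = 885 Hz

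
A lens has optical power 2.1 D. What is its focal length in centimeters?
f = 1/P = 47.62 cm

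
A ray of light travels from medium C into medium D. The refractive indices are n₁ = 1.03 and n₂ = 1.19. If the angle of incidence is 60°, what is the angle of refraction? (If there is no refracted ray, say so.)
sin θ₂ = (n₁/n₂)·sin θ₁ = 0.7496 → θ₂ = 48.55°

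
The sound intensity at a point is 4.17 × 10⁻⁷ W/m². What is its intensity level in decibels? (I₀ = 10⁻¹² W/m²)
β = 10·log₁₀(I/I₀) = 56.2 dB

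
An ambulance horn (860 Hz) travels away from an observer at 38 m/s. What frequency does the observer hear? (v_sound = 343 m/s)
f_obs = f·v/(v + v_s) = 774.2 Hz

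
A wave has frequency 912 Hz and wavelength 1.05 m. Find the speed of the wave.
v = fλ = 957.6 m/s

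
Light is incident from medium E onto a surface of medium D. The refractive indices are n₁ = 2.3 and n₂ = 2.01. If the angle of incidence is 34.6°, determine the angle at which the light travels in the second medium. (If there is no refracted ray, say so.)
sin θ₂ = (n₁/n₂)·sin θ₁ = 0.6498 → θ₂ = 40.52°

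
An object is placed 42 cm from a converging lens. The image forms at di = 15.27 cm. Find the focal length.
1/f = 1/do + 1/di → f = 11.2 cm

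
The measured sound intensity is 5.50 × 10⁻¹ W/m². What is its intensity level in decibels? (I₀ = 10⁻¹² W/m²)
β = 10·log₁₀(I/I₀) = 117.4 dB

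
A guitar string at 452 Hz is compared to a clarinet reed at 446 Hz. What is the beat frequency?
6 Hz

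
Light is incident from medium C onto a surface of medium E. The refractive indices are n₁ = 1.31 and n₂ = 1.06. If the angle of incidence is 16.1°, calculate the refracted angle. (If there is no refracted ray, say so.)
sin θ₂ = (n₁/n₂)·sin θ₁ = 0.3427 → θ₂ = 20.04°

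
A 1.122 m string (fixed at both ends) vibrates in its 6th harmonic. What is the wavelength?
λₙ = 2L/n = 0.374 m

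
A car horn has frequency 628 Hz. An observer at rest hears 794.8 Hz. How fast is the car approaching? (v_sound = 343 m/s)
v_s = v·(1 − f/f_obs) = 71.98 m/s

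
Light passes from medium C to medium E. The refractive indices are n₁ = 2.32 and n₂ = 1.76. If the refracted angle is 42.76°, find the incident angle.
sin θ₁ = (n₂/n₁)·sin θ₂ → θ₁ = 31°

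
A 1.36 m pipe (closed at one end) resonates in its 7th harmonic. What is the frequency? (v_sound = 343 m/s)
fₙ = nv/(4L) = 441.4 Hz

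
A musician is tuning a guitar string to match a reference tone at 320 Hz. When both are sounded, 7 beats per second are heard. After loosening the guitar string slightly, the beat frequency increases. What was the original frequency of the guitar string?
313 Hz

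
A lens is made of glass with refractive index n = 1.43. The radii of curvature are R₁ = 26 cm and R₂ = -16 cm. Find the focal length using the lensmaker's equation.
1/f = (n − 1)(1/R₁ − 1/R₂) → f = 23.03 cm (converging lens)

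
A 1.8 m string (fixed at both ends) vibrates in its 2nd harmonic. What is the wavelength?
λₙ = 2L/n = 1.8 m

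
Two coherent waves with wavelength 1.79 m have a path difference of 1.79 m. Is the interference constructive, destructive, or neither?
constructive — path difference = 1λ, a whole number of wavelengths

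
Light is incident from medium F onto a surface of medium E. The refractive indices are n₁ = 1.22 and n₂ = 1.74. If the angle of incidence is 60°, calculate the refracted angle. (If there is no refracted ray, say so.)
sin θ₂ = (n₁/n₂)·sin θ₁ = 0.6072 → θ₂ = 37.39°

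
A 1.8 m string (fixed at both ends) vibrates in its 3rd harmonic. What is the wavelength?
λₙ = 2L/n = 1.2 m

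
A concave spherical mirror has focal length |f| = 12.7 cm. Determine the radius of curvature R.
R = 2|f| = 25.4 cm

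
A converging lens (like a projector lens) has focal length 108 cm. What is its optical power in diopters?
P = 1/f = 0.9259 D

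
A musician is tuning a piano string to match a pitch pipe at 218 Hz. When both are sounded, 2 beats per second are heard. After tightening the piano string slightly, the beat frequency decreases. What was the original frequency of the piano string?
216 Hz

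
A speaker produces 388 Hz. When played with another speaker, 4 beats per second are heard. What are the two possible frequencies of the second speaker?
f₂ = 388 ± 4 Hz → 392 Hz or 384 Hz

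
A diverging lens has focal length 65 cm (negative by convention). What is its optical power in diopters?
P = 1/f = -1.538 D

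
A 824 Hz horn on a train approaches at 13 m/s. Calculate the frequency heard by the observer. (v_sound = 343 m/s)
f_obs = f·v/(v − v_s) = 856.5 Hz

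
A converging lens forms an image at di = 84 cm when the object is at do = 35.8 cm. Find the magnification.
M = −di/do = -2.346 (inverted image)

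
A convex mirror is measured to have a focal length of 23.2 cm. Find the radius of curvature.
R = 2|f| = 46.4 cm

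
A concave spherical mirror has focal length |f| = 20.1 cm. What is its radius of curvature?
R = 2|f| = 40.2 cm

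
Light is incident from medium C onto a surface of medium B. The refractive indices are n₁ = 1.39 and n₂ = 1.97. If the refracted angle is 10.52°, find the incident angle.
sin θ₁ = (n₂/n₁)·sin θ₂ → θ₁ = 15°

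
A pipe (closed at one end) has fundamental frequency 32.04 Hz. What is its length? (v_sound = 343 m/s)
L = v/(4f₁) = 2.676 m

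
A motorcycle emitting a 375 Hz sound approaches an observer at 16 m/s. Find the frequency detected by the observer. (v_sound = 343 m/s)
f_obs = f·v/(v − v_s) = 393.3 Hz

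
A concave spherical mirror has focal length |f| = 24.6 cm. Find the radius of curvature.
R = 2|f| = 49.2 cm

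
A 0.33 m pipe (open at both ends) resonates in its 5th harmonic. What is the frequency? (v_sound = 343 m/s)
fₙ = nv/(2L) = 2598 Hz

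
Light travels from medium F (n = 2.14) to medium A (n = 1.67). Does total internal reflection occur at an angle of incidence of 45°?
θc = arcsin(n₂/n₁) = 51.29°; 45° < θc, so no — the ray refracts.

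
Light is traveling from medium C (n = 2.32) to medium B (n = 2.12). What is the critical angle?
θc = arcsin(n₂/n₁) = 66.03°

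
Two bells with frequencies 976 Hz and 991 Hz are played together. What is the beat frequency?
15 Hz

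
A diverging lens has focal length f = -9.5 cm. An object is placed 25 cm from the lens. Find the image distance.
1/di = 1/f − 1/do → di = -6.884 cm (virtual image)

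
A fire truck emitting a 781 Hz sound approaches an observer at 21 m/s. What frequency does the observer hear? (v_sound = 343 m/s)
f_obs = f·v/(v − v_s) = 831.9 Hz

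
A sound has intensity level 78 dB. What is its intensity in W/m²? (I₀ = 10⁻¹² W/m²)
I = I₀·10^(β/10) = 6.31 × 10⁻⁵ W/m²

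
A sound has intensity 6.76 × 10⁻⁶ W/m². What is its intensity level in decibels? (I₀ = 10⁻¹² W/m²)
β = 10·log₁₀(I/I₀) = 68.3 dB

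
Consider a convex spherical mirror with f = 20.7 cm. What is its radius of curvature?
R = 2|f| = 41.4 cm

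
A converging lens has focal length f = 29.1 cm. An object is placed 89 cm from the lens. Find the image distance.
1/di = 1/f − 1/do → di = 43.24 cm (real image)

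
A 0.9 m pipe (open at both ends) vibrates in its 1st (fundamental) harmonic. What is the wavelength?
λₙ = 2L/n = 1.8 m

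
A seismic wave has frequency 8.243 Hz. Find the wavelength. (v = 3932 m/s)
λ = v/f = 477 m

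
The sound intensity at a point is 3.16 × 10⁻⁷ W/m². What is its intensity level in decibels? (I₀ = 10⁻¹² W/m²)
β = 10·log₁₀(I/I₀) = 55 dB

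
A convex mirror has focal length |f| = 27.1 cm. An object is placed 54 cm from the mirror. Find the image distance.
f = −27.1 cm (convex); 1/di = 1/f − 1/do → di = -18.04 cm (virtual image, behind mirror)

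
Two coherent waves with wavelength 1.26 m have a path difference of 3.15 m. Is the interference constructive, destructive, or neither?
destructive — path difference = 2.5λ, an odd multiple of λ/2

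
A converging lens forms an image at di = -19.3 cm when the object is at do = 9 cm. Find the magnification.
M = −di/do = 2.144 (upright image)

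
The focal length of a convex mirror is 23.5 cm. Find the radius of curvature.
R = 2|f| = 47 cm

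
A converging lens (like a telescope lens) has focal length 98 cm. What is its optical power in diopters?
P = 1/f = 1.02 D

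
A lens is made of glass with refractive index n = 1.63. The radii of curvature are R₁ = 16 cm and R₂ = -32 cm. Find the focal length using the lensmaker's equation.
1/f = (n − 1)(1/R₁ − 1/R₂) → f = 16.93 cm (converging lens)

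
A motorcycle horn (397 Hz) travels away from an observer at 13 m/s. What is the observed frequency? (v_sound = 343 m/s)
f_obs = f·v/(v + v_s) = 382.5 Hz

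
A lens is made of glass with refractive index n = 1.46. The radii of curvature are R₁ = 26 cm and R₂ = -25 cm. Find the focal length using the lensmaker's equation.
1/f = (n − 1)(1/R₁ − 1/R₂) → f = 27.71 cm (converging lens)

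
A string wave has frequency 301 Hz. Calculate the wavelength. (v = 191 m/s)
λ = v/f = 0.6346 m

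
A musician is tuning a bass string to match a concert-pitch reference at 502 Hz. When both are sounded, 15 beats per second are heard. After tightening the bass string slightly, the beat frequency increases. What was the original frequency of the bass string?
517 Hz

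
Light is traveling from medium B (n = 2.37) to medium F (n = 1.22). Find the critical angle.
θc = arcsin(n₂/n₁) = 30.98°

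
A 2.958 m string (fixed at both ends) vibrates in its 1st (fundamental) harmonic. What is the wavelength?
λₙ = 2L/n = 5.916 m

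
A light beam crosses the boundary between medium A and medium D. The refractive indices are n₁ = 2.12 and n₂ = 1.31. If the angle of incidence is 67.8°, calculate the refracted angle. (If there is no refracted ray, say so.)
sin θ₂ = (n₁/n₂)·sin θ₁ = 1.498 > 1, so there is no refracted ray — the light undergoes total internal reflection.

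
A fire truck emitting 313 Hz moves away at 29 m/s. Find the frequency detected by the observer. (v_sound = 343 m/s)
f_obs = f·v/(v + v_s) = 288.6 Hz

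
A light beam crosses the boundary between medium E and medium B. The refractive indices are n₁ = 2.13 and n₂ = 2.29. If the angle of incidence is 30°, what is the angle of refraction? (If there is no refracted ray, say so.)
sin θ₂ = (n₁/n₂)·sin θ₁ = 0.4651 → θ₂ = 27.71°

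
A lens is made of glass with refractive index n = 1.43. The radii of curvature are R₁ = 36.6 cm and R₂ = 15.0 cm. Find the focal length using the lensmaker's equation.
1/f = (n − 1)(1/R₁ − 1/R₂) → f = -59.11 cm (diverging lens)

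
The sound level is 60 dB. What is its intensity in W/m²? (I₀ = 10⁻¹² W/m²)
I = I₀·10^(β/10) = 1.00 × 10⁻⁶ W/m²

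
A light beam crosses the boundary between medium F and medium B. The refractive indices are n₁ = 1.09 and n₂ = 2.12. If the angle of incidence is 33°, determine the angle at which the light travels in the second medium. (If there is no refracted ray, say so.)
sin θ₂ = (n₁/n₂)·sin θ₁ = 0.28 → θ₂ = 16.26°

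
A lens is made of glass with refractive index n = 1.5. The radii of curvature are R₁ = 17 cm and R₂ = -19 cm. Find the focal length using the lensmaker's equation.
1/f = (n − 1)(1/R₁ − 1/R₂) → f = 17.94 cm (converging lens)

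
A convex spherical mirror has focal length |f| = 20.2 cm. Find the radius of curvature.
R = 2|f| = 40.4 cm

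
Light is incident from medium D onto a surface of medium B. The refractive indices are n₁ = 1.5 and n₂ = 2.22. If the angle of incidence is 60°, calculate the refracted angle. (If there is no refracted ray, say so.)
sin θ₂ = (n₁/n₂)·sin θ₁ = 0.5852 → θ₂ = 35.81°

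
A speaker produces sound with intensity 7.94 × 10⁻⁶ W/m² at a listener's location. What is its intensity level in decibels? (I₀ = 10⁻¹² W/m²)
β = 10·log₁₀(I/I₀) = 69 dB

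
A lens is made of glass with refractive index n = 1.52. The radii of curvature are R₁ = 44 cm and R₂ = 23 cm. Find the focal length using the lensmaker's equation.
1/f = (n − 1)(1/R₁ − 1/R₂) → f = -92.67 cm (diverging lens)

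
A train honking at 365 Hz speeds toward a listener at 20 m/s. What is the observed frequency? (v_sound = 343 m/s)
f_obs = f·v/(v − v_s) = 387.6 Hz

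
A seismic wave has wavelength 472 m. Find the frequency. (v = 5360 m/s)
f = v/λ = 11.36 Hz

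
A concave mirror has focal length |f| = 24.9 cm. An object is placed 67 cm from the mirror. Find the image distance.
f = +24.9 cm (concave); 1/di = 1/f − 1/do → di = 39.63 cm (real image, in front of mirror)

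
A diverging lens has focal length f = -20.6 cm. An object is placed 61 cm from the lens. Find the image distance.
1/di = 1/f − 1/do → di = -15.4 cm (virtual image)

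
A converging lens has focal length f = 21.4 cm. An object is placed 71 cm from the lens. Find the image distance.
1/di = 1/f − 1/do → di = 30.63 cm (real image)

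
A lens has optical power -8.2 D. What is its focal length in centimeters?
f = 1/P = -12.2 cm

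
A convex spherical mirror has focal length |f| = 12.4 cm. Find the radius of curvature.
R = 2|f| = 24.8 cm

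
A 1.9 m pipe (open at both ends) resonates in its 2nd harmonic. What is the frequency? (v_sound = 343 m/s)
fₙ = nv/(2L) = 180.5 Hz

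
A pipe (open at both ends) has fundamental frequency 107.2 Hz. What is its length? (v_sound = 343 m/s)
L = v/(2f₁) = 1.6 m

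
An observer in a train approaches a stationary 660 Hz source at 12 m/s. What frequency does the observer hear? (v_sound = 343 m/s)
f_obs = f·(v + v_o)/v = 683.1 Hz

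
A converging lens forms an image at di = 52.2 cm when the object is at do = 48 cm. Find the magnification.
M = −di/do = -1.088 (inverted image)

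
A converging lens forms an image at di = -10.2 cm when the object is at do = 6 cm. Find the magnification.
M = −di/do = 1.7 (upright image)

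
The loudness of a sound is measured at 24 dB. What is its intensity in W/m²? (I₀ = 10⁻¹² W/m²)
I = I₀·10^(β/10) = 2.51 × 10⁻¹⁰ W/m²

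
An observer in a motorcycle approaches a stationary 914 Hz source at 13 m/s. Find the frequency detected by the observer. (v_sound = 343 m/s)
f_obs = f·(v + v_o)/v = 948.6 Hz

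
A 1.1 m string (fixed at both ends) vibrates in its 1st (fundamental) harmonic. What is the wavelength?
λₙ = 2L/n = 2.2 m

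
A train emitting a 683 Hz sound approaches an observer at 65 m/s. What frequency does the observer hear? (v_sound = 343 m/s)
f_obs = f·v/(v − v_s) = 842.7 Hz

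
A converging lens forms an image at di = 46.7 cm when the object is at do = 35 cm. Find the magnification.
M = −di/do = -1.334 (inverted image)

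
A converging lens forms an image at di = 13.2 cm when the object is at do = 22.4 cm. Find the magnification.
M = −di/do = -0.5893 (inverted image)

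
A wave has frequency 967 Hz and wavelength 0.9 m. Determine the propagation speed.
v = fλ = 870.3 m/s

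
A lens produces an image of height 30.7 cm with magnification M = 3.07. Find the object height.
ho = |hi|/|M| = 10 cm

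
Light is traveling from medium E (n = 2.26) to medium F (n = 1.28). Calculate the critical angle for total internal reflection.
θc = arcsin(n₂/n₁) = 34.5°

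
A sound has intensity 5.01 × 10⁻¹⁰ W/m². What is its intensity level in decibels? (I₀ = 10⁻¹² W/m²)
β = 10·log₁₀(I/I₀) = 27 dB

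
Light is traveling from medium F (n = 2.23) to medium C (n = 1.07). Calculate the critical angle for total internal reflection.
θc = arcsin(n₂/n₁) = 28.67°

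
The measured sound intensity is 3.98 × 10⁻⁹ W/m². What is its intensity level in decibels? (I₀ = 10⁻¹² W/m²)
β = 10·log₁₀(I/I₀) = 36 dB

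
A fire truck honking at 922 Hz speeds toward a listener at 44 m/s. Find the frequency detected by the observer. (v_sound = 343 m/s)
f_obs = f·v/(v − v_s) = 1058 Hz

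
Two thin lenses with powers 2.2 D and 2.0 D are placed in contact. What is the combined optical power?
P_total = P₁ + P₂ = 4.2 D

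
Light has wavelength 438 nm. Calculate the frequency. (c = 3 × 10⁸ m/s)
f = c/λ = 6.849 × 10¹⁴ Hz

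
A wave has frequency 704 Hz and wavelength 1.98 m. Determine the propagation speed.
v = fλ = 1394 m/s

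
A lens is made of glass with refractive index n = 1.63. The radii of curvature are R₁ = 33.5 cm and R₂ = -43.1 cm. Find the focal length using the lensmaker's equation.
1/f = (n − 1)(1/R₁ − 1/R₂) → f = 29.92 cm (converging lens)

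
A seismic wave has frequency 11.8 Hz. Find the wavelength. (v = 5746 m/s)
λ = v/f = 486.9 m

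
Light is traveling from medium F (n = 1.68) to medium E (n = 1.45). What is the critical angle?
θc = arcsin(n₂/n₁) = 59.67°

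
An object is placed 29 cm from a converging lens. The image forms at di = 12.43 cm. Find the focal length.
1/f = 1/do + 1/di → f = 8.701 cm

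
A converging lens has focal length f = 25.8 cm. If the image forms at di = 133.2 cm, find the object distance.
1/do = 1/f − 1/di → do = 32 cm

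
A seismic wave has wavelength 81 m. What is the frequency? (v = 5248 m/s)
f = v/λ = 64.79 Hz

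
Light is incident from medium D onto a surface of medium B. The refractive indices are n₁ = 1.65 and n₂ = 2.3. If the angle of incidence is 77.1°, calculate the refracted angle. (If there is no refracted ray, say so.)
sin θ₂ = (n₁/n₂)·sin θ₁ = 0.6993 → θ₂ = 44.37°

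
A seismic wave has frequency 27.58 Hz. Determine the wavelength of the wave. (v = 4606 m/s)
λ = v/f = 167 m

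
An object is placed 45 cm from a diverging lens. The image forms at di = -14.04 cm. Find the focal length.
1/f = 1/do + 1/di → f = -20.41 cm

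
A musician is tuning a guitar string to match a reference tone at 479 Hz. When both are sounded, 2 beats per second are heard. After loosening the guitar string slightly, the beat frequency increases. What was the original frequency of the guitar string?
477 Hz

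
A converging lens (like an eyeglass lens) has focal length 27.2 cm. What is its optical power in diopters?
P = 1/f = 3.676 D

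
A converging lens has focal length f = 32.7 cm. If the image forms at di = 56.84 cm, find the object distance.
1/do = 1/f − 1/di → do = 77 cm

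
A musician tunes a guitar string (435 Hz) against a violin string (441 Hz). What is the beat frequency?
6 Hz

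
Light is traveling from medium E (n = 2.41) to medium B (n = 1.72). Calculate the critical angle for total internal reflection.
θc = arcsin(n₂/n₁) = 45.54°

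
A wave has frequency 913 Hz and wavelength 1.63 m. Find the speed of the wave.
v = fλ = 1488 m/s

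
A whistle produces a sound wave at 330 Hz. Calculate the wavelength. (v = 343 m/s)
λ = v/f = 1.039 m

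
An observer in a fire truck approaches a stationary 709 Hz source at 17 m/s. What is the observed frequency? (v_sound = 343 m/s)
f_obs = f·(v + v_o)/v = 744.1 Hz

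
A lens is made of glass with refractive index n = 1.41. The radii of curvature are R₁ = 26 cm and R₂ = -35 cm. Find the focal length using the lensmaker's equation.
1/f = (n − 1)(1/R₁ − 1/R₂) → f = 36.39 cm (converging lens)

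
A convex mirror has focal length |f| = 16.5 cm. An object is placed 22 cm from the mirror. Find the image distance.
f = −16.5 cm (convex); 1/di = 1/f − 1/do → di = -9.429 cm (virtual image, behind mirror)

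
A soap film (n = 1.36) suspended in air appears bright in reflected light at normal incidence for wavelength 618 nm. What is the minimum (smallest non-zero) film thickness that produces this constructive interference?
2nt = (m − ½)λ with m = 1 → t = (m − ½)λ/(2n) = 113.6 nm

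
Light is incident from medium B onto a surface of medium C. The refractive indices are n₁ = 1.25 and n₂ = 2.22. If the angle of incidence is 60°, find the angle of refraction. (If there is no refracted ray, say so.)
sin θ₂ = (n₁/n₂)·sin θ₁ = 0.4876 → θ₂ = 29.18°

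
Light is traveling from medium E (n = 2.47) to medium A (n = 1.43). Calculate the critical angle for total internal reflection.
θc = arcsin(n₂/n₁) = 35.38°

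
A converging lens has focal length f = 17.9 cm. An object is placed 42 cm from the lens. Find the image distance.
1/di = 1/f − 1/do → di = 31.2 cm (real image)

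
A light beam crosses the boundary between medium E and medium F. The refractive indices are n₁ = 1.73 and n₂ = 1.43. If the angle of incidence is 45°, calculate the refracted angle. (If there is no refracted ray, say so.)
sin θ₂ = (n₁/n₂)·sin θ₁ = 0.8555 → θ₂ = 58.81°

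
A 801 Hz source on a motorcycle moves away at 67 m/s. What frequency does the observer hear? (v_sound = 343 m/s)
f_obs = f·v/(v + v_s) = 670.1 Hz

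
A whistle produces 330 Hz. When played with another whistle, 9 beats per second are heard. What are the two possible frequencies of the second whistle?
f₂ = 330 ± 9 Hz → 339 Hz or 321 Hz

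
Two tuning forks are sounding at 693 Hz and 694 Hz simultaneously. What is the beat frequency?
1 Hz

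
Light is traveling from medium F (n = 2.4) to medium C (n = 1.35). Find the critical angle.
θc = arcsin(n₂/n₁) = 34.23°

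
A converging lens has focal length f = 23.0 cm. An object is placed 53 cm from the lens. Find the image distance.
1/di = 1/f − 1/do → di = 40.63 cm (real image)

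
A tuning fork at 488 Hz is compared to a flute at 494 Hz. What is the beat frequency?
6 Hz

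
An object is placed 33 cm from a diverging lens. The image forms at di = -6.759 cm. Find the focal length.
1/f = 1/do + 1/di → f = -8.5 cm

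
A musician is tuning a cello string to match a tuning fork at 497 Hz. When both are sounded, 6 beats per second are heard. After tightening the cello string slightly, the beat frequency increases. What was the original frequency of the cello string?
503 Hz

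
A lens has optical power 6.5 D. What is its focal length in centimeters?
f = 1/P = 15.38 cm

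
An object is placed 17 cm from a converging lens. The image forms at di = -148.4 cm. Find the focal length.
1/f = 1/do + 1/di → f = 19.2 cm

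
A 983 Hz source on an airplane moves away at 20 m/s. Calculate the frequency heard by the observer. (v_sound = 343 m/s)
f_obs = f·v/(v + v_s) = 928.8 Hz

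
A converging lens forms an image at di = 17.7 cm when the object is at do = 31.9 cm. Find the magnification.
M = −di/do = -0.5549 (inverted image)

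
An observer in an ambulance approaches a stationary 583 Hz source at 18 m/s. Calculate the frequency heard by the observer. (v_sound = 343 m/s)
f_obs = f·(v + v_o)/v = 613.6 Hz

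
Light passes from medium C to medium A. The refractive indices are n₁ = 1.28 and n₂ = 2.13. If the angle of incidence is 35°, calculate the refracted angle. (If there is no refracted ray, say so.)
sin θ₂ = (n₁/n₂)·sin θ₁ = 0.3447 → θ₂ = 20.16°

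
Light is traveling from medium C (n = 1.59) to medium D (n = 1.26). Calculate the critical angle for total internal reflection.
θc = arcsin(n₂/n₁) = 52.42°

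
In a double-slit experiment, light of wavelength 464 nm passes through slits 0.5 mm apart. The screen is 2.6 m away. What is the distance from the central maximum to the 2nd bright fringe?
y = mλL/d = 4.826 mm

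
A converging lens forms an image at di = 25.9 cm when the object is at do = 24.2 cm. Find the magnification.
M = −di/do = -1.07 (inverted image)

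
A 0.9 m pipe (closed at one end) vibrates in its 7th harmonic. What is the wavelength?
λₙ = 4L/n = 0.5143 m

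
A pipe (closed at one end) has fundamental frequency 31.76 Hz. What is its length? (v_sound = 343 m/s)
L = v/(4f₁) = 2.7 m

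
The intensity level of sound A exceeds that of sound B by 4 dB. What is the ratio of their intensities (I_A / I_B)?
I_A/I_B = 10^(Δβ/10) = 2.512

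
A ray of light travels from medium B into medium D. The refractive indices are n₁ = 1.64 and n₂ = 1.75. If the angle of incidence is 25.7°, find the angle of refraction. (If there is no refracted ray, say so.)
sin θ₂ = (n₁/n₂)·sin θ₁ = 0.4064 → θ₂ = 23.98°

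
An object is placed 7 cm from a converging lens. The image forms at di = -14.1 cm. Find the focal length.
1/f = 1/do + 1/di → f = 13.9 cm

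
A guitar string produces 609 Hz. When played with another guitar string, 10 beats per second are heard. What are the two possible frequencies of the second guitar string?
f₂ = 609 ± 10 Hz → 619 Hz or 599 Hz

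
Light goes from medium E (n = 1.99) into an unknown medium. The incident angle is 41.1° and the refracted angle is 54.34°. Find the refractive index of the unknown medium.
n₂ = n₁·sin θ₁ / sin θ₂ = 1.61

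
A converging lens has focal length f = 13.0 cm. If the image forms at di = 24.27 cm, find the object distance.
1/do = 1/f − 1/di → do = 28 cm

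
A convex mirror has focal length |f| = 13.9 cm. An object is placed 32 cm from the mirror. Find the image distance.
f = −13.9 cm (convex); 1/di = 1/f − 1/do → di = -9.691 cm (virtual image, behind mirror)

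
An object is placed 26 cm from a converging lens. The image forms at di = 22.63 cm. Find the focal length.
1/f = 1/do + 1/di → f = 12.1 cm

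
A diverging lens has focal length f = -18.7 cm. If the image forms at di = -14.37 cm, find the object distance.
1/do = 1/f − 1/di → do = 62.06 cm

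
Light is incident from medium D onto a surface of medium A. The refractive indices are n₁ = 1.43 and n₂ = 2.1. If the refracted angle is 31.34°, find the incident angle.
sin θ₁ = (n₂/n₁)·sin θ₂ → θ₁ = 49.8°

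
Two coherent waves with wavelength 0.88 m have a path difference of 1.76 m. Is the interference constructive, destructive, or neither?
constructive — path difference = 2λ, a whole number of wavelengths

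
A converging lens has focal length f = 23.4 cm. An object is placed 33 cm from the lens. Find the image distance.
1/di = 1/f − 1/do → di = 80.44 cm (real image)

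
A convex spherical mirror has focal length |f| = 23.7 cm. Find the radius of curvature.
R = 2|f| = 47.4 cm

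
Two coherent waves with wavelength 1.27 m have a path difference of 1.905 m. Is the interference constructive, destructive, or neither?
destructive — path difference = 1.5λ, an odd multiple of λ/2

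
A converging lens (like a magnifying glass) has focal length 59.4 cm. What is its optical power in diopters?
P = 1/f = 1.684 D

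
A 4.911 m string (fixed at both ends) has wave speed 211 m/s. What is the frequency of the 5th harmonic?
fₙ = nv/(2L) = 107.4 Hz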